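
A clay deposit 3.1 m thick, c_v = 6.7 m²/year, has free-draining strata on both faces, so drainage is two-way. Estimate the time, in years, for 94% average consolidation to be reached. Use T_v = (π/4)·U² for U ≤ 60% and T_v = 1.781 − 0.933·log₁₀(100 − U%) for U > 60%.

Drainage path length: H_d = H/2 = 1.55 m (double drainage).
U > 60%: T_v = 1.781 − 0.933·log₁₀(100 − 94) = 1.055.
t = T_v·H_d²/c_v = 1.055×1.55²/6.7 = 0.3783 years.

t ≈ 0.378 years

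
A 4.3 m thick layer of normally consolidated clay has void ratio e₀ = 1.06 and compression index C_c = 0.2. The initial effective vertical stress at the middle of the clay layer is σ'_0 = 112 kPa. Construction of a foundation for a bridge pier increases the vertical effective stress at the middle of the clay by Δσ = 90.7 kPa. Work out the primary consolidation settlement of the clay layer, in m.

Final effective stress: σ'_f = σ'_0 + Δσ = 112 + 90.7 = 202.7 kPa.
Normally consolidated clay, so the full stress increment lies on the virgin compression line:
S_c = C_c·H/(1+e₀)·log₁₀(σ'_f/σ'_0) = 0.2×4.3/(1+1.06)×log₁₀(202.7/112)
    = 0.41748 × 0.25764 = 0.1076 m

S_c ≈ 0.108 m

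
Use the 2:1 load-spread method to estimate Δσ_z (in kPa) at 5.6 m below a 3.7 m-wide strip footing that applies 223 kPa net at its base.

Δσ_z ≈ 88.7 kPa

By the 2:1 method the load spreads at 1 horizontal : 2 vertical, so at depth z the loaded area has grown by z in each plan dimension:
Δσ = qB/(B+z) = 223×3.7/(3.7+5.6) = 88.72 kPa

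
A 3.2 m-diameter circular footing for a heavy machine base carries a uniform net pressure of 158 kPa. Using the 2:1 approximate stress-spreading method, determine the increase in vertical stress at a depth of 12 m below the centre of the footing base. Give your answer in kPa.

Δσ_z ≈ 7 kPa

By the 2:1 method the load spreads at 1 horizontal : 2 vertical, so at depth z the loaded area has grown by z in each plan dimension:
Δσ ≈ qD²/(D+z)² = 158×3.2²/(3.2+12)² = 7.0028 kPa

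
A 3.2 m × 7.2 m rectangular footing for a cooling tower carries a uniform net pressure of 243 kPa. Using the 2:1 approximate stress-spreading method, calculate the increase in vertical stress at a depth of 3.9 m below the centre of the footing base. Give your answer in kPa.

By the 2:1 method the load spreads at 1 horizontal : 2 vertical, so at depth z the loaded area has grown by z in each plan dimension:
Δσ = qBL/((B+z)(L+z)) = 243×3.2×7.2/((3.2+3.9)(7.2+3.9)) = 71.041 kPa

Δσ_z ≈ 71 kPa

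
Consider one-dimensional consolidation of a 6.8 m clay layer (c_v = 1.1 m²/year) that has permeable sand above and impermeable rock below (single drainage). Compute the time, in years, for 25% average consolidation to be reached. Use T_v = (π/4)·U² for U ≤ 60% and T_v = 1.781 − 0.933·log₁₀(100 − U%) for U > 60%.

Drainage path length: H_d = H = 6.8 m (single drainage).
U ≤ 60%: T_v = (π/4)·U² = (π/4)×0.25² = 0.049087.
t = T_v·H_d²/c_v = 0.049087×6.8²/1.1 = 2.063 years.

t ≈ 2.06 years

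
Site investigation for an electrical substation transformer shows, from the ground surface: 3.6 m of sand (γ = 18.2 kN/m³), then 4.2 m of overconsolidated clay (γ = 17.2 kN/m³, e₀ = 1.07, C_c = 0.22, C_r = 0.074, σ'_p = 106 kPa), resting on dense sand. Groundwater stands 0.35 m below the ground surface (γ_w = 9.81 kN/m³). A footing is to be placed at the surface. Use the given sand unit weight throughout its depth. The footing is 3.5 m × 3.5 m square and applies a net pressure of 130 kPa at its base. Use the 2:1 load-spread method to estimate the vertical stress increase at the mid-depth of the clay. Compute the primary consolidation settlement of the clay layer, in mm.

Mid-depth of clay below the ground surface: z = 3.6 + 4.2/2 = 5.7 m.
Total vertical stress at mid-clay: σ_v = 18.2×3.6 + 17.2×2.1 = 101.64 kPa.
Pore pressure: u = 9.81×(5.7 − 0.35) = 52.483 kPa.
Initial effective stress: σ'_0 = σ_v − u = 101.64 − 52.483 = 49.157 kPa.
Stress increase at mid-clay by the 2:1 spreading method:
Δσ = qBL/((B+z)(L+z)) = 130×3.5×3.5/((3.5+5.7)(3.5+5.7)) = 18.815 kPa
Final effective stress: σ'_f = 49.157 + 18.815 = 67.972 kPa.
σ'_f = 67.972 ≤ σ'_p = 106 kPa, so the clay remains overconsolidated and only the recompression index applies:
S_c = C_r·H/(1+e₀)·log₁₀(σ'_f/σ'_0) = 0.074×4.2/2.07×log₁₀(67.972/49.157)
    = 0.15015 × 0.14074 = 0.02113 m

S_c ≈ 21.1 mm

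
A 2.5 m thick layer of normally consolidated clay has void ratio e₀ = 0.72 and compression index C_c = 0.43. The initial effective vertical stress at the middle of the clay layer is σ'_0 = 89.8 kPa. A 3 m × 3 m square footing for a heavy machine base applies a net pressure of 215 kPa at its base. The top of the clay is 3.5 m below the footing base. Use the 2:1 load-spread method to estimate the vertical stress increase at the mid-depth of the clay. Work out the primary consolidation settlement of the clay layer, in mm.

Mid-depth of clay below the footing base: z = 3.5 + 2.5/2 = 4.75 m.
Stress increase at mid-clay by the 2:1 spreading method:
Δσ = qBL/((B+z)(L+z)) = 215×3×3/((3+4.75)(3+4.75)) = 32.216 kPa
Final effective stress: σ'_f = σ'_0 + Δσ = 89.8 + 32.216 = 122.02 kPa.
Normally consolidated clay, so the full stress increment lies on the virgin compression line:
S_c = C_c·H/(1+e₀)·log₁₀(σ'_f/σ'_0) = 0.43×2.5/(1+0.72)×log₁₀(122.02/89.8)
    = 0.625 × 0.13315 = 0.08322 m

S_c ≈ 83.2 mm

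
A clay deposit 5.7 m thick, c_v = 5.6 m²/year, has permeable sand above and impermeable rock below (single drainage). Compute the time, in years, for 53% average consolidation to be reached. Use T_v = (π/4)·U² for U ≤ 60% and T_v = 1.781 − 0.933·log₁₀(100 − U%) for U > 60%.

Drainage path length: H_d = H = 5.7 m (single drainage).
U ≤ 60%: T_v = (π/4)·U² = (π/4)×0.53² = 0.22062.
t = T_v·H_d²/c_v = 0.22062×5.7²/5.6 = 1.28 years.

t ≈ 1.28 years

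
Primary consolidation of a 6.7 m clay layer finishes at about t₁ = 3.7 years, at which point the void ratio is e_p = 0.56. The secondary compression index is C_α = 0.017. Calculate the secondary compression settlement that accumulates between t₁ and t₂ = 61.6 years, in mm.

S_s ≈ 89.2 mm

Secondary compression: S_s = C_α·H/(1+e_p)·log₁₀(t₂/t₁)
S_s = 0.017×6.7/(1+0.56)×log₁₀(61.6/3.7)
    = 0.07301 × 1.221 = 0.08918 m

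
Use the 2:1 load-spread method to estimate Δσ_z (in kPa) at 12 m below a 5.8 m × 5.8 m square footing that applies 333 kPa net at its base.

Δσ_z ≈ 35.4 kPa

By the 2:1 method the load spreads at 1 horizontal : 2 vertical, so at depth z the loaded area has grown by z in each plan dimension:
Δσ = qBL/((B+z)(L+z)) = 333×5.8×5.8/((5.8+12)(5.8+12)) = 35.356 kPa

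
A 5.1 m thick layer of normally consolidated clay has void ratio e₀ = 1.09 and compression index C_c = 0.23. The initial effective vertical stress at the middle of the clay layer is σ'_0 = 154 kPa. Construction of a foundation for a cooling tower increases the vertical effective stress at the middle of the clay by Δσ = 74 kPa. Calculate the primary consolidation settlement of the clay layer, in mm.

S_c ≈ 95.6 mm

Final effective stress: σ'_f = σ'_0 + Δσ = 154 + 74 = 228 kPa.
Normally consolidated clay, so the full stress increment lies on the virgin compression line:
S_c = C_c·H/(1+e₀)·log₁₀(σ'_f/σ'_0) = 0.23×5.1/(1+1.09)×log₁₀(228/154)
    = 0.56124 × 0.17041 = 0.09564 m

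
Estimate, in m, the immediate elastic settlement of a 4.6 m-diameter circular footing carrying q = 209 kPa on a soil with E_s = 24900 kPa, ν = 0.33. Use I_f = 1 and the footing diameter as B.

Immediate (elastic) settlement: S_e = q·B·(1−ν²)/E_s · I_f.
S_e = 209 × 4.6 × (1 − 0.33²) / 24900 × 1
    = 209 × 4.6 × 0.8911 / 24900 × 1
    = 0.03441 m

S_e ≈ 0.0344 m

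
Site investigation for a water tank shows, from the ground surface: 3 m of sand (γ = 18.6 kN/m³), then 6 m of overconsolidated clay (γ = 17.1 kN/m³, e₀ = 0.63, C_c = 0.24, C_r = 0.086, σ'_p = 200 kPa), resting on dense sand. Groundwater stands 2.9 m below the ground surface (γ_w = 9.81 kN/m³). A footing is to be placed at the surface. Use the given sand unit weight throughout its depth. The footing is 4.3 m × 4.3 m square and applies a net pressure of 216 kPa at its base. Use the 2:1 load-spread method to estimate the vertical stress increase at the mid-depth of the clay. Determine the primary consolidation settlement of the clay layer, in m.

Mid-depth of clay below the ground surface: z = 3 + 6/2 = 6 m.
Total vertical stress at mid-clay: σ_v = 18.6×3 + 17.1×3 = 107.1 kPa.
Pore pressure: u = 9.81×(6 − 2.9) = 30.411 kPa.
Initial effective stress: σ'_0 = σ_v − u = 107.1 − 30.411 = 76.689 kPa.
Stress increase at mid-clay by the 2:1 spreading method:
Δσ = qBL/((B+z)(L+z)) = 216×4.3×4.3/((4.3+6)(4.3+6)) = 37.646 kPa
Final effective stress: σ'_f = 76.689 + 37.646 = 114.33 kPa.
σ'_f = 114.33 ≤ σ'_p = 200 kPa, so the clay remains overconsolidated and only the recompression index applies:
S_c = C_r·H/(1+e₀)·log₁₀(σ'_f/σ'_0) = 0.086×6/1.63×log₁₀(114.33/76.689)
    = 0.31657 × 0.17343 = 0.0549 m

S_c ≈ 0.0549 m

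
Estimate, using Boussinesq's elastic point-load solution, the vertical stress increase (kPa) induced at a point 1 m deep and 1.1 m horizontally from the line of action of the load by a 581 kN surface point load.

Boussinesq vertical stress below a point load on an elastic half-space:
Δσ_z = 3P/(2πz²) · [1 + (r/z)²]^(−5/2)
r/z = 1.1/1 = 1.1; [1+(r/z)²]^(−5/2) = 0.13773.
Δσ_z = 3×581/(2π×1²) × 0.13773 = 277.41 × 0.13773 = 38.21 kPa

Δσ_z ≈ 38.2 kPa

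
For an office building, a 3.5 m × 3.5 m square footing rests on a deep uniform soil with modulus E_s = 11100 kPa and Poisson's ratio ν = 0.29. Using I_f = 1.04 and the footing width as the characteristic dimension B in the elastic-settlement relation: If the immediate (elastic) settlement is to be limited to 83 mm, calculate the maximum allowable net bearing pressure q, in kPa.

q ≈ 276 kPa

S_e = q·B·(1−ν²)/E_s · I_f  ⇒  q = S_e·E_s / (B·(1−ν²)·I_f).
q = 0.083 × 11100 / (3.5 × 0.9159 × 1.04) = 276.3 kPa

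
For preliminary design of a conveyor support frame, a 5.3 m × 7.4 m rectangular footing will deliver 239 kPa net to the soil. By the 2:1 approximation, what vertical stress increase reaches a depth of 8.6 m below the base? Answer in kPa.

Δσ_z ≈ 42.1 kPa

By the 2:1 method the load spreads at 1 horizontal : 2 vertical, so at depth z the loaded area has grown by z in each plan dimension:
Δσ = qBL/((B+z)(L+z)) = 239×5.3×7.4/((5.3+8.6)(7.4+8.6)) = 42.147 kPa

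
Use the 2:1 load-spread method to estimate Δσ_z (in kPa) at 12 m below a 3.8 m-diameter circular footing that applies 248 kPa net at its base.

By the 2:1 method the load spreads at 1 horizontal : 2 vertical, so at depth z the loaded area has grown by z in each plan dimension:
Δσ ≈ qD²/(D+z)² = 248×3.8²/(3.8+12)² = 14.345 kPa

Δσ_z ≈ 14.3 kPa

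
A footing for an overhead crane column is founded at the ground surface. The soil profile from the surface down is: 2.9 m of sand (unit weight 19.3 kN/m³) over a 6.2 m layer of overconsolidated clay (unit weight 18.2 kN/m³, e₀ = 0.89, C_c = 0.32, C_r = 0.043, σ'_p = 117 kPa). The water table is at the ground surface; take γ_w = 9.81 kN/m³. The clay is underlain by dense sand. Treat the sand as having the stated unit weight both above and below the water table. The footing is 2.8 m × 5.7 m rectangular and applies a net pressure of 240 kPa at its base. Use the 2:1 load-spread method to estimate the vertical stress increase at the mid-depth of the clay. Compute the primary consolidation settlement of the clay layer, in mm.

S_c ≈ 32.3 mm

Mid-depth of clay below the ground surface: z = 2.9 + 6.2/2 = 6 m.
Total vertical stress at mid-clay: σ_v = 19.3×2.9 + 18.2×3.1 = 112.39 kPa.
Pore pressure: u = 9.81×(6 − 0) = 58.86 kPa.
Initial effective stress: σ'_0 = σ_v − u = 112.39 − 58.86 = 53.53 kPa.
Stress increase at mid-clay by the 2:1 spreading method:
Δσ = qBL/((B+z)(L+z)) = 240×2.8×5.7/((2.8+6)(5.7+6)) = 37.203 kPa
Final effective stress: σ'_f = 53.53 + 37.203 = 90.733 kPa.
σ'_f = 90.733 ≤ σ'_p = 117 kPa, so the clay remains overconsolidated and only the recompression index applies:
S_c = C_r·H/(1+e₀)·log₁₀(σ'_f/σ'_0) = 0.043×6.2/1.89×log₁₀(90.733/53.53)
    = 0.14106 × 0.22917 = 0.03233 m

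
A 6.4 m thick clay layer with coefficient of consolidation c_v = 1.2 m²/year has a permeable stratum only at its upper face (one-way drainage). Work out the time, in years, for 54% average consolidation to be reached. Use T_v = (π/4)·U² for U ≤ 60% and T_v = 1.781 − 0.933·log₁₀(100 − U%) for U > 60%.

t ≈ 7.82 years

Drainage path length: H_d = H = 6.4 m (single drainage).
U ≤ 60%: T_v = (π/4)·U² = (π/4)×0.54² = 0.22902.
t = T_v·H_d²/c_v = 0.22902×6.4²/1.2 = 7.817 years.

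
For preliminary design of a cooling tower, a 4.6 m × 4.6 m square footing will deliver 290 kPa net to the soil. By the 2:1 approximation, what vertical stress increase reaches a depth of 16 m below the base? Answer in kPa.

By the 2:1 method the load spreads at 1 horizontal : 2 vertical, so at depth z the loaded area has grown by z in each plan dimension:
Δσ = qBL/((B+z)(L+z)) = 290×4.6×4.6/((4.6+16)(4.6+16)) = 14.46 kPa

Δσ_z ≈ 14.5 kPa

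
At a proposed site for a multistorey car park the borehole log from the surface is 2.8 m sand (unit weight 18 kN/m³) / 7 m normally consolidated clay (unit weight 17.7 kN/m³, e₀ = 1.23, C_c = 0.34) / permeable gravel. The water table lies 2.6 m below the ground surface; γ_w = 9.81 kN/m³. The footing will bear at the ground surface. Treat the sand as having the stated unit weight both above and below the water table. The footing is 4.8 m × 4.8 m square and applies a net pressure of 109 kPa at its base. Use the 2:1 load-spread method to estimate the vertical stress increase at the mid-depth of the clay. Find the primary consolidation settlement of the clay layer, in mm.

Mid-depth of clay below the ground surface: z = 2.8 + 7/2 = 6.3 m.
Total vertical stress at mid-clay: σ_v = 18×2.8 + 17.7×3.5 = 112.35 kPa.
Pore pressure: u = 9.81×(6.3 − 2.6) = 36.297 kPa.
Initial effective stress: σ'_0 = σ_v − u = 112.35 − 36.297 = 76.053 kPa.
Stress increase at mid-clay by the 2:1 spreading method:
Δσ = qBL/((B+z)(L+z)) = 109×4.8×4.8/((4.8+6.3)(4.8+6.3)) = 20.383 kPa
Final effective stress: σ'_f = σ'_0 + Δσ = 76.053 + 20.383 = 96.436 kPa.
Normally consolidated clay, so the full stress increment lies on the virgin compression line:
S_c = C_c·H/(1+e₀)·log₁₀(σ'_f/σ'_0) = 0.34×7/(1+1.23)×log₁₀(96.436/76.053)
    = 1.0673 × 0.10312 = 0.1101 m

S_c ≈ 110 mm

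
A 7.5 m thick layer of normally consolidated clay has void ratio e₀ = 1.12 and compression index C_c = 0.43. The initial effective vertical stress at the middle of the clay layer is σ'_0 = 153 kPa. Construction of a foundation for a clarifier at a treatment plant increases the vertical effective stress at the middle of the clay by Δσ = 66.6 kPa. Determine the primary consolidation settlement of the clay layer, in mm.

Final effective stress: σ'_f = σ'_0 + Δσ = 153 + 66.6 = 219.6 kPa.
Normally consolidated clay, so the full stress increment lies on the virgin compression line:
S_c = C_c·H/(1+e₀)·log₁₀(σ'_f/σ'_0) = 0.43×7.5/(1+1.12)×log₁₀(219.6/153)
    = 1.5212 × 0.15694 = 0.2387 m

S_c ≈ 239 mm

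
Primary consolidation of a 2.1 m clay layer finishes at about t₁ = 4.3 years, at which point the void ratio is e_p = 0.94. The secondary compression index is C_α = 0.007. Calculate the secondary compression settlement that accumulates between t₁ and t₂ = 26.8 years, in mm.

S_s ≈ 6.02 mm

Secondary compression: S_s = C_α·H/(1+e_p)·log₁₀(t₂/t₁)
S_s = 0.007×2.1/(1+0.94)×log₁₀(26.8/4.3)
    = 0.007577 × 0.7947 = 0.006021 m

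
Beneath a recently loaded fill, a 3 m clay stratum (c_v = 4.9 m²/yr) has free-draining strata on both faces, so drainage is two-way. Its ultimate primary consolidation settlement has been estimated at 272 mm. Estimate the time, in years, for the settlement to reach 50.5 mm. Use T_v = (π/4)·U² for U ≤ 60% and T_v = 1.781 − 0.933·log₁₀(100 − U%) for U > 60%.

t ≈ 0.0124 years

Drainage path length: H_d = H/2 = 1.5 m (double drainage).
U = S(t)/S_ult = 50.5/272 = 0.1857.
U ≤ 60%: T_v = (π/4)·U² = (π/4)×0.18566² = 0.027073.
t = T_v·H_d²/c_v = 0.027073×1.5²/4.9 = 0.01243 years.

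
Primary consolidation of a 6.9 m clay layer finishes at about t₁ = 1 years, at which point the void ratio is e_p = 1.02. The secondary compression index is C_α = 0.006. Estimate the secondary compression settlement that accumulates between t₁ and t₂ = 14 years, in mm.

Secondary compression: S_s = C_α·H/(1+e_p)·log₁₀(t₂/t₁)
S_s = 0.006×6.9/(1+1.02)×log₁₀(14/1)
    = 0.0205 × 1.146 = 0.02349 m

S_s ≈ 23.5 mm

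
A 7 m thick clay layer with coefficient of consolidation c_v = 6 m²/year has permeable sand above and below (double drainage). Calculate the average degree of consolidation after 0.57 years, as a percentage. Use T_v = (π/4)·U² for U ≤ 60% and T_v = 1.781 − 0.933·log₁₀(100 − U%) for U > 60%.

U ≈ 59.6 %

Drainage path length: H_d = H/2 = 3.5 m (double drainage).
T_v = c_v·t/H_d² = 6×0.57/3.5² = 0.27918.
T_v = 0.27918 corresponds to the U ≤ 60% branch:
U = √(4T_v/π) = 0.5962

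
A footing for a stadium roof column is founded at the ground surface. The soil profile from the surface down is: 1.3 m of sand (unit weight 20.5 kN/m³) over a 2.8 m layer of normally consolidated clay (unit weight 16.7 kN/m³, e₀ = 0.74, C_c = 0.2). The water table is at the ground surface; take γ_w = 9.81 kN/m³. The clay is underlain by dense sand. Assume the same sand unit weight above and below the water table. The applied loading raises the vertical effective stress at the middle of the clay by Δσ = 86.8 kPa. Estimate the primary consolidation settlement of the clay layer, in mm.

Mid-depth of clay below the ground surface: z = 1.3 + 2.8/2 = 2.7 m.
Total vertical stress at mid-clay: σ_v = 20.5×1.3 + 16.7×1.4 = 50.03 kPa.
Pore pressure: u = 9.81×(2.7 − 0) = 26.487 kPa.
Initial effective stress: σ'_0 = σ_v − u = 50.03 − 26.487 = 23.543 kPa.
Final effective stress: σ'_f = σ'_0 + Δσ = 23.543 + 86.8 = 110.34 kPa.
Normally consolidated clay, so the full stress increment lies on the virgin compression line:
S_c = C_c·H/(1+e₀)·log₁₀(σ'_f/σ'_0) = 0.2×2.8/(1+0.74)×log₁₀(110.34/23.543)
    = 0.32184 × 0.67087 = 0.2159 m

S_c ≈ 216 mm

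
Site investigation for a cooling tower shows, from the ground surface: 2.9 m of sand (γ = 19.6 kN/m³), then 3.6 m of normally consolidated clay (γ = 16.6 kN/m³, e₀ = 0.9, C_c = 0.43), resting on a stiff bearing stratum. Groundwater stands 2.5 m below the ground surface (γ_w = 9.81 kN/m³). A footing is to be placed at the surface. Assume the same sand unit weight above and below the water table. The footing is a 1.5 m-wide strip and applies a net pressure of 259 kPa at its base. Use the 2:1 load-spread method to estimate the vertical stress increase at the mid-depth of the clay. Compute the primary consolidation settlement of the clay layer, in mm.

Mid-depth of clay below the ground surface: z = 2.9 + 3.6/2 = 4.7 m.
Total vertical stress at mid-clay: σ_v = 19.6×2.9 + 16.6×1.8 = 86.72 kPa.
Pore pressure: u = 9.81×(4.7 − 2.5) = 21.582 kPa.
Initial effective stress: σ'_0 = σ_v − u = 86.72 − 21.582 = 65.138 kPa.
Stress increase at mid-clay by the 2:1 spreading method:
Δσ = qB/(B+z) = 259×1.5/(1.5+4.7) = 62.661 kPa
Final effective stress: σ'_f = σ'_0 + Δσ = 65.138 + 62.661 = 127.8 kPa.
Normally consolidated clay, so the full stress increment lies on the virgin compression line:
S_c = C_c·H/(1+e₀)·log₁₀(σ'_f/σ'_0) = 0.43×3.6/(1+0.9)×log₁₀(127.8/65.138)
    = 0.81474 × 0.2927 = 0.2385 m

S_c ≈ 238 mm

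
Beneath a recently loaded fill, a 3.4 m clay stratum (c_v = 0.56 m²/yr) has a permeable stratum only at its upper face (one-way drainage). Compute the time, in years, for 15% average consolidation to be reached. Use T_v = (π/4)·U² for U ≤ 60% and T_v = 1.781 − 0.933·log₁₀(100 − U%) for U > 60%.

Drainage path length: H_d = H = 3.4 m (single drainage).
U ≤ 60%: T_v = (π/4)·U² = (π/4)×0.15² = 0.017671.
t = T_v·H_d²/c_v = 0.017671×3.4²/0.56 = 0.3648 years.

t ≈ 0.365 years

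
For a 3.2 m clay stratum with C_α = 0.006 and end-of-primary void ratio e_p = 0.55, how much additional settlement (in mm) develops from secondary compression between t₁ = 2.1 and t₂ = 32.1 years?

Secondary compression: S_s = C_α·H/(1+e_p)·log₁₀(t₂/t₁)
S_s = 0.006×3.2/(1+0.55)×log₁₀(32.1/2.1)
    = 0.01239 × 1.184 = 0.01467 m

S_s ≈ 14.7 mm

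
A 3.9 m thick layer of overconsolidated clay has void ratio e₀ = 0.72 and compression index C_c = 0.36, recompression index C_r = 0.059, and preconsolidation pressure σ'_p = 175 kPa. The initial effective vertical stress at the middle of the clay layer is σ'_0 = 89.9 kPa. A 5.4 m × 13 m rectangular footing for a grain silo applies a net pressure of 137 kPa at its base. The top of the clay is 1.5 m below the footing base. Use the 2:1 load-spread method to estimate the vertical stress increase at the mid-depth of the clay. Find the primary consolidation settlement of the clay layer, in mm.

Mid-depth of clay below the footing base: z = 1.5 + 3.9/2 = 3.45 m.
Stress increase at mid-clay by the 2:1 spreading method:
Δσ = qBL/((B+z)(L+z)) = 137×5.4×13/((5.4+3.45)(13+3.45)) = 66.062 kPa
Final effective stress: σ'_f = 89.9 + 66.062 = 155.96 kPa.
σ'_f = 155.96 ≤ σ'_p = 175 kPa, so the clay remains overconsolidated and only the recompression index applies:
S_c = C_r·H/(1+e₀)·log₁₀(σ'_f/σ'_0) = 0.059×3.9/1.72×log₁₀(155.96/89.9)
    = 0.13378 × 0.23925 = 0.03201 m

S_c ≈ 32 mm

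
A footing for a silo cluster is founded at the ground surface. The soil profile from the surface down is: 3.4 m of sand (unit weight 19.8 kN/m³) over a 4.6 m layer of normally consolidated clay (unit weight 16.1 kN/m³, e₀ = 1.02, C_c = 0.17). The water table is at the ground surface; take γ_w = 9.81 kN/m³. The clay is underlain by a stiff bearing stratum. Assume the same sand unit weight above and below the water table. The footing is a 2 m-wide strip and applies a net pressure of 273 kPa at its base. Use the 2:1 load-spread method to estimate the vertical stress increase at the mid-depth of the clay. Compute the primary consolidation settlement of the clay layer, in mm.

S_c ≈ 152 mm

Mid-depth of clay below the ground surface: z = 3.4 + 4.6/2 = 5.7 m.
Total vertical stress at mid-clay: σ_v = 19.8×3.4 + 16.1×2.3 = 104.35 kPa.
Pore pressure: u = 9.81×(5.7 − 0) = 55.917 kPa.
Initial effective stress: σ'_0 = σ_v − u = 104.35 − 55.917 = 48.433 kPa.
Stress increase at mid-clay by the 2:1 spreading method:
Δσ = qB/(B+z) = 273×2/(2+5.7) = 70.909 kPa
Final effective stress: σ'_f = σ'_0 + Δσ = 48.433 + 70.909 = 119.34 kPa.
Normally consolidated clay, so the full stress increment lies on the virgin compression line:
S_c = C_c·H/(1+e₀)·log₁₀(σ'_f/σ'_0) = 0.17×4.6/(1+1.02)×log₁₀(119.34/48.433)
    = 0.38713 × 0.39164 = 0.1516 m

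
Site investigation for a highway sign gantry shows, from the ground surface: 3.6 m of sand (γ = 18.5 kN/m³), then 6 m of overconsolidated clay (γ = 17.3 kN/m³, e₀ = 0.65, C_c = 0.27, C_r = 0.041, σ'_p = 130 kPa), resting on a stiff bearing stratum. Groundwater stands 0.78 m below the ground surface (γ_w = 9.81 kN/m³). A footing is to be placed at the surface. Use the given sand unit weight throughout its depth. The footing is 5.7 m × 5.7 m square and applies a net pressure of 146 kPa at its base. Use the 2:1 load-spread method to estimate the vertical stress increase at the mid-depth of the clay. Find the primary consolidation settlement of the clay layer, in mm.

S_c ≈ 26.7 mm

Mid-depth of clay below the ground surface: z = 3.6 + 6/2 = 6.6 m.
Total vertical stress at mid-clay: σ_v = 18.5×3.6 + 17.3×3 = 118.5 kPa.
Pore pressure: u = 9.81×(6.6 − 0.78) = 57.094 kPa.
Initial effective stress: σ'_0 = σ_v − u = 118.5 − 57.094 = 61.406 kPa.
Stress increase at mid-clay by the 2:1 spreading method:
Δσ = qBL/((B+z)(L+z)) = 146×5.7×5.7/((5.7+6.6)(5.7+6.6)) = 31.354 kPa
Final effective stress: σ'_f = 61.406 + 31.354 = 92.76 kPa.
σ'_f = 92.76 ≤ σ'_p = 130 kPa, so the clay remains overconsolidated and only the recompression index applies:
S_c = C_r·H/(1+e₀)·log₁₀(σ'_f/σ'_0) = 0.041×6/1.65×log₁₀(92.76/61.406)
    = 0.14909 × 0.17915 = 0.02671 m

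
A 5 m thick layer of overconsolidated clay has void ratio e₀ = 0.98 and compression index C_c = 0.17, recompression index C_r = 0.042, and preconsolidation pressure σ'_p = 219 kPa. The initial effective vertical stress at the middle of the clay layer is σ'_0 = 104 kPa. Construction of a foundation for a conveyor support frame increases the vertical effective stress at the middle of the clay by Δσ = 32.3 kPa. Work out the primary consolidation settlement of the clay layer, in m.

S_c ≈ 0.0125 m

Final effective stress: σ'_f = 104 + 32.3 = 136.3 kPa.
σ'_f = 136.3 ≤ σ'_p = 219 kPa, so the clay remains overconsolidated and only the recompression index applies:
S_c = C_r·H/(1+e₀)·log₁₀(σ'_f/σ'_0) = 0.042×5/1.98×log₁₀(136.3/104)
    = 0.10606 × 0.11746 = 0.01246 m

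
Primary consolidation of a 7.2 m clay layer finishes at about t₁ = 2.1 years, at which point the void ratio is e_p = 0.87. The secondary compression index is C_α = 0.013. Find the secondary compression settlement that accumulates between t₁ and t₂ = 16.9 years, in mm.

Secondary compression: S_s = C_α·H/(1+e_p)·log₁₀(t₂/t₁)
S_s = 0.013×7.2/(1+0.87)×log₁₀(16.9/2.1)
    = 0.05005 × 0.9057 = 0.04533 m

S_s ≈ 45.3 mm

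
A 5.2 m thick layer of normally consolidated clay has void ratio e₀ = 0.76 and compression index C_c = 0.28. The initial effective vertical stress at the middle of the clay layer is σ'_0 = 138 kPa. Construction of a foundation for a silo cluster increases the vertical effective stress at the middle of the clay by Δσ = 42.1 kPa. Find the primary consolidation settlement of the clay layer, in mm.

S_c ≈ 95.7 mm

Final effective stress: σ'_f = σ'_0 + Δσ = 138 + 42.1 = 180.1 kPa.
Normally consolidated clay, so the full stress increment lies on the virgin compression line:
S_c = C_c·H/(1+e₀)·log₁₀(σ'_f/σ'_0) = 0.28×5.2/(1+0.76)×log₁₀(180.1/138)
    = 0.82727 × 0.11563 = 0.09566 m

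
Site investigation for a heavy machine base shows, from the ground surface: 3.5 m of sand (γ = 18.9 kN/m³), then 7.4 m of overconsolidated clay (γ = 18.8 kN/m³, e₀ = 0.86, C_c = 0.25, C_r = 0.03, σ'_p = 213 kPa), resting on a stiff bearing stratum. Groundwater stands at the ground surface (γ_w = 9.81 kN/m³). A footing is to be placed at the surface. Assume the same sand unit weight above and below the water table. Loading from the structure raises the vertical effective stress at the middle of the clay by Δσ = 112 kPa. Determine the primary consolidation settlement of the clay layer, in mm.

Mid-depth of clay below the ground surface: z = 3.5 + 7.4/2 = 7.2 m.
Total vertical stress at mid-clay: σ_v = 18.9×3.5 + 18.8×3.7 = 135.71 kPa.
Pore pressure: u = 9.81×(7.2 − 0) = 70.632 kPa.
Initial effective stress: σ'_0 = σ_v − u = 135.71 − 70.632 = 65.078 kPa.
Final effective stress: σ'_f = 65.078 + 112 = 177.08 kPa.
σ'_f = 177.08 ≤ σ'_p = 213 kPa, so the clay remains overconsolidated and only the recompression index applies:
S_c = C_r·H/(1+e₀)·log₁₀(σ'_f/σ'_0) = 0.03×7.4/1.86×log₁₀(177.08/65.078)
    = 0.11935 × 0.43474 = 0.05189 m

S_c ≈ 51.9 mm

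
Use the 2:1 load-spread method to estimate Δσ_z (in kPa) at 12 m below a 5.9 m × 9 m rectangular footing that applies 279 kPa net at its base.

Δσ_z ≈ 39.4 kPa

By the 2:1 method the load spreads at 1 horizontal : 2 vertical, so at depth z the loaded area has grown by z in each plan dimension:
Δσ = qBL/((B+z)(L+z)) = 279×5.9×9/((5.9+12)(9+12)) = 39.412 kPa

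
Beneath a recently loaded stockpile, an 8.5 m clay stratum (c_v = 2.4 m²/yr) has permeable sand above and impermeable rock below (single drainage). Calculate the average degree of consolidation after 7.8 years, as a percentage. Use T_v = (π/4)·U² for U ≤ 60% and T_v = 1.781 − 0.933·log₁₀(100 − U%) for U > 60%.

Drainage path length: H_d = H = 8.5 m (single drainage).
T_v = c_v·t/H_d² = 2.4×7.8/8.5² = 0.2591.
T_v = 0.2591 corresponds to the U ≤ 60% branch:
U = √(4T_v/π) = 0.5744

U ≈ 57.4 %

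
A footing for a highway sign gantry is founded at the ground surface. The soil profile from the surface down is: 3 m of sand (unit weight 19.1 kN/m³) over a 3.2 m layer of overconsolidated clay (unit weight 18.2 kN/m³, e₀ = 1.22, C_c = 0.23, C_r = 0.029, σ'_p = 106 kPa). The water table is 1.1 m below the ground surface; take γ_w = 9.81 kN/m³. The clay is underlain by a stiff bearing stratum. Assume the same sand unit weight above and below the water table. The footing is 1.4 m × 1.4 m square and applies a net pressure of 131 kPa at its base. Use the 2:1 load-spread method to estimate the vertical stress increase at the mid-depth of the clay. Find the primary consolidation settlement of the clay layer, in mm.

S_c ≈ 2.33 mm

Mid-depth of clay below the ground surface: z = 3 + 3.2/2 = 4.6 m.
Total vertical stress at mid-clay: σ_v = 19.1×3 + 18.2×1.6 = 86.42 kPa.
Pore pressure: u = 9.81×(4.6 − 1.1) = 34.335 kPa.
Initial effective stress: σ'_0 = σ_v − u = 86.42 − 34.335 = 52.085 kPa.
Stress increase at mid-clay by the 2:1 spreading method:
Δσ = qBL/((B+z)(L+z)) = 131×1.4×1.4/((1.4+4.6)(1.4+4.6)) = 7.1322 kPa
Final effective stress: σ'_f = 52.085 + 7.1322 = 59.217 kPa.
σ'_f = 59.217 ≤ σ'_p = 106 kPa, so the clay remains overconsolidated and only the recompression index applies:
S_c = C_r·H/(1+e₀)·log₁₀(σ'_f/σ'_0) = 0.029×3.2/2.22×log₁₀(59.217/52.085)
    = 0.041801 × 0.055734 = 0.00233 m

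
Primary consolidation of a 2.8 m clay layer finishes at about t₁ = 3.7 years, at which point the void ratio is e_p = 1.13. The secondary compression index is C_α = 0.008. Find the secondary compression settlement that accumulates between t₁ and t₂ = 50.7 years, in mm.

S_s ≈ 12 mm

Secondary compression: S_s = C_α·H/(1+e_p)·log₁₀(t₂/t₁)
S_s = 0.008×2.8/(1+1.13)×log₁₀(50.7/3.7)
    = 0.01052 × 1.137 = 0.01196 m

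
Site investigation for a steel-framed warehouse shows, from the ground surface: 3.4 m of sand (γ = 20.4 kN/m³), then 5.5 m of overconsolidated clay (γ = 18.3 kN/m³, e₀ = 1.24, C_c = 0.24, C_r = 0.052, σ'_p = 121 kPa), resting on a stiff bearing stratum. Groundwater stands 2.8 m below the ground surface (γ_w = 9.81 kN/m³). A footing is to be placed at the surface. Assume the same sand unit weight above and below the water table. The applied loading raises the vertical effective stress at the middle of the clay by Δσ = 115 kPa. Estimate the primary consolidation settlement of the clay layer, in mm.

S_c ≈ 149 mm

Mid-depth of clay below the ground surface: z = 3.4 + 5.5/2 = 6.15 m.
Total vertical stress at mid-clay: σ_v = 20.4×3.4 + 18.3×2.75 = 119.69 kPa.
Pore pressure: u = 9.81×(6.15 − 2.8) = 32.864 kPa.
Initial effective stress: σ'_0 = σ_v − u = 119.69 − 32.864 = 86.826 kPa.
Final effective stress: σ'_f = 86.826 + 115 = 201.83 kPa.
σ'_f = 201.83 > σ'_p = 121 kPa, so the stress path crosses the preconsolidation pressure — recompression up to σ'_p, then virgin compression beyond:
S_c = H/(1+e₀)·[C_r·log₁₀(σ'_p/σ'_0) + C_c·log₁₀(σ'_f/σ'_p)]
    = 5.5/2.24 × [0.052×log₁₀(121/86.826) + 0.24×log₁₀(201.83/121)]
    = 2.4554 × [0.007495 + 0.053328] = 0.1493 m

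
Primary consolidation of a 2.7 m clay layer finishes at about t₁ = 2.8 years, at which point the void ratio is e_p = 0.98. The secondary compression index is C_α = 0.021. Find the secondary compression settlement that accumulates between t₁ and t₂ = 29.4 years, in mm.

Secondary compression: S_s = C_α·H/(1+e_p)·log₁₀(t₂/t₁)
S_s = 0.021×2.7/(1+0.98)×log₁₀(29.4/2.8)
    = 0.02864 × 1.021 = 0.02924 m

S_s ≈ 29.2 mm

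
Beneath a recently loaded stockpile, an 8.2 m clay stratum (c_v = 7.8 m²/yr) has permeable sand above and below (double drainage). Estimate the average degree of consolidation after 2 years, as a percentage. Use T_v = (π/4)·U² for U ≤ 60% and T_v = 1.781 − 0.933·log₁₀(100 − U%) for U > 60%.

U ≈ 91.8 %

Drainage path length: H_d = H/2 = 4.1 m (double drainage).
T_v = c_v·t/H_d² = 7.8×2/4.1² = 0.92802.
T_v = 0.92802 corresponds to the U > 60% branch:
U = 1 − 10^((1.781 − T_v)/0.933)/100 = 0.9179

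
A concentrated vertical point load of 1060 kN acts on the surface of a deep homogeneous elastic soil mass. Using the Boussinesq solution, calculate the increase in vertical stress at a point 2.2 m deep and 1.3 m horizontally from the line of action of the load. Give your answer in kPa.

Δσ_z ≈ 49.5 kPa

Boussinesq vertical stress below a point load on an elastic half-space:
Δσ_z = 3P/(2πz²) · [1 + (r/z)²]^(−5/2)
r/z = 1.3/2.2 = 0.59091; [1+(r/z)²]^(−5/2) = 0.47297.
Δσ_z = 3×1060/(2π×2.2²) × 0.47297 = 104.57 × 0.47297 = 49.46 kPa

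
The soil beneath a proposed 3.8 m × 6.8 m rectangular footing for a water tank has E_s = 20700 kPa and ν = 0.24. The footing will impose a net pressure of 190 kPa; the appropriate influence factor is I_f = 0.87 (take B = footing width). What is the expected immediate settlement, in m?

S_e ≈ 0.0286 m

Immediate (elastic) settlement: S_e = q·B·(1−ν²)/E_s · I_f.
S_e = 190 × 3.8 × (1 − 0.24²) / 20700 × 0.87
    = 190 × 3.8 × 0.9424 / 20700 × 0.87
    = 0.0286 m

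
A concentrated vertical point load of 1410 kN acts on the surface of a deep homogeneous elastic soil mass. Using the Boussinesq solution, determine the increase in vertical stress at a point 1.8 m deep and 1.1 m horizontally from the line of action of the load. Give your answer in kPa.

Boussinesq vertical stress below a point load on an elastic half-space:
Δσ_z = 3P/(2πz²) · [1 + (r/z)²]^(−5/2)
r/z = 1.1/1.8 = 0.61111; [1+(r/z)²]^(−5/2) = 0.45234.
Δσ_z = 3×1410/(2π×1.8²) × 0.45234 = 207.79 × 0.45234 = 93.99 kPa

Δσ_z ≈ 94 kPa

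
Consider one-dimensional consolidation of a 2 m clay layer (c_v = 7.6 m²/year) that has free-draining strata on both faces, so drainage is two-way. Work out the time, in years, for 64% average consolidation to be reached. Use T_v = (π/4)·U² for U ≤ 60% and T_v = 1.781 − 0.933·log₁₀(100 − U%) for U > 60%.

t ≈ 0.0433 years

Drainage path length: H_d = H/2 = 1 m (double drainage).
U > 60%: T_v = 1.781 − 0.933·log₁₀(100 − 64) = 0.32897.
t = T_v·H_d²/c_v = 0.32897×1²/7.6 = 0.04329 years.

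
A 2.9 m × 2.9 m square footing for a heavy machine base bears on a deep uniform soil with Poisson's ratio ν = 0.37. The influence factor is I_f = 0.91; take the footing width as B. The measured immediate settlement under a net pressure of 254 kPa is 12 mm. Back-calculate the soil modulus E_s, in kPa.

S_e = q·B·(1−ν²)/E_s · I_f  ⇒  E_s = q·B·(1−ν²)·I_f / S_e.
E_s = 254 × 2.9 × 0.8631 × 0.91 / 0.012 = 48210 kPa

E_s ≈ 48200 kPa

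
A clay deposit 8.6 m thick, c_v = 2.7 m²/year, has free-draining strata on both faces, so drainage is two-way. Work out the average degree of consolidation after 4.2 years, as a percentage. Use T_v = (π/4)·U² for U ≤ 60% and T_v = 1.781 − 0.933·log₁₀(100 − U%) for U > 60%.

Drainage path length: H_d = H/2 = 4.3 m (double drainage).
T_v = c_v·t/H_d² = 2.7×4.2/4.3² = 0.6133.
T_v = 0.6133 corresponds to the U > 60% branch:
U = 1 − 10^((1.781 − T_v)/0.933)/100 = 0.8215

U ≈ 82.2 %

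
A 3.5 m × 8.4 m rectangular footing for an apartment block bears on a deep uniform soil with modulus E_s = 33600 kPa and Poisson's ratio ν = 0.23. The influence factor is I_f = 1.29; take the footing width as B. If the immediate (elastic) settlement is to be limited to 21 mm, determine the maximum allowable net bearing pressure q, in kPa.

S_e = q·B·(1−ν²)/E_s · I_f  ⇒  q = S_e·E_s / (B·(1−ν²)·I_f).
q = 0.021 × 33600 / (3.5 × 0.9471 × 1.29) = 165 kPa

q ≈ 165 kPa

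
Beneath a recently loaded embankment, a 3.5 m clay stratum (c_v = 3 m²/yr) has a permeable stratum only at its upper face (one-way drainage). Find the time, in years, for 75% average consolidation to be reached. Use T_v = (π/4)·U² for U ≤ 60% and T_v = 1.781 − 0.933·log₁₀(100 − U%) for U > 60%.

Drainage path length: H_d = H = 3.5 m (single drainage).
U > 60%: T_v = 1.781 − 0.933·log₁₀(100 − 75) = 0.47672.
t = T_v·H_d²/c_v = 0.47672×3.5²/3 = 1.947 years.

t ≈ 1.95 years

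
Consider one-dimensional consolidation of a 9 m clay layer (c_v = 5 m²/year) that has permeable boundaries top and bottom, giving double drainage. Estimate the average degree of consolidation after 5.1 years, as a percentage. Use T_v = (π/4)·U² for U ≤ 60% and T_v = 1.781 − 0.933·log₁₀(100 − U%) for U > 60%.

U ≈ 96.4 %

Drainage path length: H_d = H/2 = 4.5 m (double drainage).
T_v = c_v·t/H_d² = 5×5.1/4.5² = 1.2593.
T_v = 1.2593 corresponds to the U > 60% branch:
U = 1 − 10^((1.781 − T_v)/0.933)/100 = 0.9638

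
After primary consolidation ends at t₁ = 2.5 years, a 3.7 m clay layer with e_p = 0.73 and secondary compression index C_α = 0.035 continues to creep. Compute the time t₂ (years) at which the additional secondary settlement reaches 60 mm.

S_s = C_α·H/(1+e_p)·log₁₀(t₂/t₁) ⇒ log₁₀(t₂/t₁) = S_s·(1+e_p)/(C_α·H).
log₁₀(t₂/t₁) = 0.06 × (1+0.73) / (0.035×3.7) = 0.8015
t₂ = t₁ × 10^0.8015 = 2.5 × 6.332 = 15.83 years

t₂ ≈ 15.8 years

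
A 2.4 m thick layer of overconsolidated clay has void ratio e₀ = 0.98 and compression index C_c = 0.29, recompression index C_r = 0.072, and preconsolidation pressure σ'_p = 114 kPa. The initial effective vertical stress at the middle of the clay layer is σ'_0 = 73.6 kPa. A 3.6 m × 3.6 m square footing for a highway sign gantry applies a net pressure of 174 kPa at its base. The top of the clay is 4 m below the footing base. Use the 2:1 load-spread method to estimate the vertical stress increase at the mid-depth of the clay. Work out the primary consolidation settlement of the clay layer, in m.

S_c ≈ 0.0126 m

Mid-depth of clay below the footing base: z = 4 + 2.4/2 = 5.2 m.
Stress increase at mid-clay by the 2:1 spreading method:
Δσ = qBL/((B+z)(L+z)) = 174×3.6×3.6/((3.6+5.2)(3.6+5.2)) = 29.12 kPa
Final effective stress: σ'_f = 73.6 + 29.12 = 102.72 kPa.
σ'_f = 102.72 ≤ σ'_p = 114 kPa, so the clay remains overconsolidated and only the recompression index applies:
S_c = C_r·H/(1+e₀)·log₁₀(σ'_f/σ'_0) = 0.072×2.4/1.98×log₁₀(102.72/73.6)
    = 0.087271 × 0.14478 = 0.01264 m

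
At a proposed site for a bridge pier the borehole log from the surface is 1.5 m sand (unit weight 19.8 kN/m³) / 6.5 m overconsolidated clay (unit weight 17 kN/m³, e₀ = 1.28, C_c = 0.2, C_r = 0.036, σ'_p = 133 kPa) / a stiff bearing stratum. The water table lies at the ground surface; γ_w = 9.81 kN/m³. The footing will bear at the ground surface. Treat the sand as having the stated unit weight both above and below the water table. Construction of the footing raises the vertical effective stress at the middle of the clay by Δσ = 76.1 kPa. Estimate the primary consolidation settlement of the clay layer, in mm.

Mid-depth of clay below the ground surface: z = 1.5 + 6.5/2 = 4.75 m.
Total vertical stress at mid-clay: σ_v = 19.8×1.5 + 17×3.25 = 84.95 kPa.
Pore pressure: u = 9.81×(4.75 − 0) = 46.598 kPa.
Initial effective stress: σ'_0 = σ_v − u = 84.95 − 46.598 = 38.352 kPa.
Final effective stress: σ'_f = 38.352 + 76.1 = 114.45 kPa.
σ'_f = 114.45 ≤ σ'_p = 133 kPa, so the clay remains overconsolidated and only the recompression index applies:
S_c = C_r·H/(1+e₀)·log₁₀(σ'_f/σ'_0) = 0.036×6.5/2.28×log₁₀(114.45/38.352)
    = 0.10263 × 0.47483 = 0.04873 m

S_c ≈ 48.7 mm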